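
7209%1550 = 1009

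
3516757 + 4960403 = 8477160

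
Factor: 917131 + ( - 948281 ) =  - 2^1*5^2 * 7^1*89^1 = - 31150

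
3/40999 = 3/40999=0.00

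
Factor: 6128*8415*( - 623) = -2^4*3^2*5^1*7^1*11^1 * 17^1*89^1*383^1 = -  32126315760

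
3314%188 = 118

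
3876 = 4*969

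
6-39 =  - 33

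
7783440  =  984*7910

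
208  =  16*13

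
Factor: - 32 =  - 2^5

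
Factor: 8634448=2^4 * 539653^1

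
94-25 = 69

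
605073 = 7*86439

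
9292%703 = 153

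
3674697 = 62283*59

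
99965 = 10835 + 89130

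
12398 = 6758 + 5640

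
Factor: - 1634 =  - 2^1*19^1*43^1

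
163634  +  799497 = 963131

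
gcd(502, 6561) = 1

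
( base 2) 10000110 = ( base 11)112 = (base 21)68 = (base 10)134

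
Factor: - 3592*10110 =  - 36315120 = - 2^4 * 3^1*5^1*337^1 * 449^1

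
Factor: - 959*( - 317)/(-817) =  - 304003/817 = - 7^1*19^( - 1 )*43^( - 1)*137^1*317^1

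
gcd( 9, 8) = 1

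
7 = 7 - 0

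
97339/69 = 97339/69 = 1410.71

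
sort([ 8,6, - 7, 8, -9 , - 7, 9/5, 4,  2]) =[ - 9, - 7, - 7, 9/5, 2, 4, 6,8, 8 ]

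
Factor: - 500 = -2^2*5^3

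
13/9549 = 13/9549 = 0.00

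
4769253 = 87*54819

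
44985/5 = 8997  =  8997.00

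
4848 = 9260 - 4412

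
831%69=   3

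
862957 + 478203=1341160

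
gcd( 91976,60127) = 1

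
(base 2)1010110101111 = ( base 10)5551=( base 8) 12657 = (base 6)41411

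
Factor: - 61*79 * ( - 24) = 2^3*3^1*61^1 *79^1 = 115656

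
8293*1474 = 12223882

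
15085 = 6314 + 8771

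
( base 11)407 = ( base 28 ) hf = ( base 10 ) 491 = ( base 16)1eb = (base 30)GB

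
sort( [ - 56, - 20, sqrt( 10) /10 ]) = [ - 56, - 20, sqrt(10)/10]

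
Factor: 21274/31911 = 2^1* 3^(  -  1) = 2/3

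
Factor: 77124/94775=2^2*3^1*  5^ ( - 2)*17^( - 1 )*223^(  -  1 )*6427^1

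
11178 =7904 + 3274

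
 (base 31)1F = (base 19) 28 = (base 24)1m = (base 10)46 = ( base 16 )2e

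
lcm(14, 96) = 672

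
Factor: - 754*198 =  - 149292 = - 2^2*3^2  *11^1*13^1*29^1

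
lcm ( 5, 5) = 5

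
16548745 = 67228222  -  50679477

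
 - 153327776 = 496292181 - 649619957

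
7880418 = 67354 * 117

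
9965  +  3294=13259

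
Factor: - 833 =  - 7^2*17^1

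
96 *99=9504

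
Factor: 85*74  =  2^1*5^1*17^1*37^1 = 6290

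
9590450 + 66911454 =76501904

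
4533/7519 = 4533/7519  =  0.60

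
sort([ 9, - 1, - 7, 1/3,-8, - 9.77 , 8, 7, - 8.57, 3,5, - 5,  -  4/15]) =[ - 9.77, - 8.57, - 8 ,  -  7,-5, - 1, - 4/15,1/3,  3,5,7, 8, 9]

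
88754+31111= 119865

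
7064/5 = 1412+4/5 = 1412.80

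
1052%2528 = 1052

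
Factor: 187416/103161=456/251 =2^3* 3^1 * 19^1*251^ ( - 1 )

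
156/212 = 39/53 = 0.74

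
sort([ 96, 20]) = [ 20,96]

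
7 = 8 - 1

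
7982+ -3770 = 4212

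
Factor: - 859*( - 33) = 3^1*11^1*859^1 = 28347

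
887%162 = 77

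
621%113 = 56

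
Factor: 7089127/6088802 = 2^(-1 )* 3044401^( - 1 )*7089127^1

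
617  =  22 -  - 595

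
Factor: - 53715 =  - 3^1  *  5^1*3581^1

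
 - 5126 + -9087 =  - 14213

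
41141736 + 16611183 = 57752919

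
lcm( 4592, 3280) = 22960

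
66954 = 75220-8266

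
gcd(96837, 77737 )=191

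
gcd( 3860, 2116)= 4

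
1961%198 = 179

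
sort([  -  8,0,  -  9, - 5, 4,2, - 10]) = [-10, -9,  -  8,  -  5,0,2, 4 ]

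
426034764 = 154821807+271212957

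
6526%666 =532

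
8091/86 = 8091/86 = 94.08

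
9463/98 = 9463/98= 96.56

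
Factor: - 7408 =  - 2^4 * 463^1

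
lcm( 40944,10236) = 40944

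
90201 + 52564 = 142765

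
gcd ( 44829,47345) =17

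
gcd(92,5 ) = 1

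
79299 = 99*801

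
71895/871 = 71895/871 = 82.54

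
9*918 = 8262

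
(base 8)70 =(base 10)56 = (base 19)2i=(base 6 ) 132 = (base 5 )211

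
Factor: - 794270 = -2^1*5^1* 79427^1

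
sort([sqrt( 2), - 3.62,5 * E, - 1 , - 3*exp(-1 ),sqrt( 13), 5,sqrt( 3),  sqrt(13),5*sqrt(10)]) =[ - 3.62,-3*exp( - 1), - 1, sqrt(2 ), sqrt(3 ), sqrt(13), sqrt( 13), 5 , 5*E,  5*sqrt(10 )] 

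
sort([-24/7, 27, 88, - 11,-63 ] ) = [ - 63, - 11, - 24/7, 27,88 ] 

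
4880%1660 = 1560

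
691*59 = 40769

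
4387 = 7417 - 3030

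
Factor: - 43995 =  -3^1* 5^1 * 7^1 * 419^1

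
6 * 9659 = 57954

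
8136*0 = 0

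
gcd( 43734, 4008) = 6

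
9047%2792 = 671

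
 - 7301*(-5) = 36505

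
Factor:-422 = - 2^1*211^1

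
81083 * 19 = 1540577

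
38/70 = 19/35  =  0.54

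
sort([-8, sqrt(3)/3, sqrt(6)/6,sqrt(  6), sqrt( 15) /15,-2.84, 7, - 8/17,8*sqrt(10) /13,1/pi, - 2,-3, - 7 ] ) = [-8 , - 7, - 3,-2.84,  -  2 , - 8/17,sqrt( 15 ) /15, 1/pi, sqrt ( 6 )/6, sqrt( 3 ) /3, 8*sqrt( 10)/13,sqrt( 6 ),7] 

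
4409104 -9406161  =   - 4997057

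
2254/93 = 2254/93 = 24.24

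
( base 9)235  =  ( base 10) 194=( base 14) DC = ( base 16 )C2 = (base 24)82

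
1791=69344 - 67553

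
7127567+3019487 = 10147054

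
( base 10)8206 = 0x200E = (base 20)10A6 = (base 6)101554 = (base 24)e5m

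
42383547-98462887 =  - 56079340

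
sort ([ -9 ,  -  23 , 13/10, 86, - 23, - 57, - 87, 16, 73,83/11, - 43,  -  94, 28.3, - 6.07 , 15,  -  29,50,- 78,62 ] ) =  [ - 94,  -  87, - 78,  -  57, - 43, - 29, - 23, - 23,- 9, - 6.07,13/10, 83/11,15,16,28.3,50,62, 73,86 ] 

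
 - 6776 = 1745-8521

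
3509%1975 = 1534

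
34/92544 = 17/46272= 0.00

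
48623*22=1069706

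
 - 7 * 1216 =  - 8512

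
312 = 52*6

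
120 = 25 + 95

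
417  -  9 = 408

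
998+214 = 1212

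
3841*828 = 3180348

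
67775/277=67775/277 = 244.68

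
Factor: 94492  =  2^2 * 23623^1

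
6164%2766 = 632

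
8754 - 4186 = 4568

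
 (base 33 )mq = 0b1011110000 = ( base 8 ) 1360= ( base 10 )752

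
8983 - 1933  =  7050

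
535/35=15 + 2/7 = 15.29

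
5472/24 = 228 = 228.00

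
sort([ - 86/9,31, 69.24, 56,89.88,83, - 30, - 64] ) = [  -  64, - 30, -86/9, 31, 56,69.24,  83,89.88] 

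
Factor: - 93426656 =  - 2^5*1217^1*2399^1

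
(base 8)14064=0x1834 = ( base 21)e11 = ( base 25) 9ML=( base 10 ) 6196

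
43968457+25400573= 69369030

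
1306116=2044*639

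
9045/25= 361+4/5=361.80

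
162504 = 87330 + 75174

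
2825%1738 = 1087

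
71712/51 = 1406 + 2/17 = 1406.12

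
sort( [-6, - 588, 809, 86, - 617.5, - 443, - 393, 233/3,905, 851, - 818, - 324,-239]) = [-818, - 617.5, - 588, - 443 , - 393 ,-324, - 239 , - 6, 233/3, 86, 809,851,905]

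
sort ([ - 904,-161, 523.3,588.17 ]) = [ -904, - 161, 523.3, 588.17]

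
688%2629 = 688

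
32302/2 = 16151 = 16151.00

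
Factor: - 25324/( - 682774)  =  2^1 *13^1*701^ ( - 1) = 26/701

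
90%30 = 0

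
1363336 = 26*52436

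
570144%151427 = 115863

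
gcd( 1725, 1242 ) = 69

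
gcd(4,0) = 4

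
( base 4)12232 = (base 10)430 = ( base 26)GE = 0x1ae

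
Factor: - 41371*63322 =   -  2^1 * 7^1*11^1*3761^1*4523^1 = -2619694462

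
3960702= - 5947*( - 666)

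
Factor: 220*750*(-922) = - 2^4*3^1*5^4*11^1*461^1 = - 152130000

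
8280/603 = 13+49/67 = 13.73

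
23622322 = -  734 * ( - 32183 ) 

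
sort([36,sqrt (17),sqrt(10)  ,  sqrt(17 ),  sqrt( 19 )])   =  [sqrt( 10 ),sqrt(17) , sqrt(17), sqrt( 19 ), 36]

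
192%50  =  42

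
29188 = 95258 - 66070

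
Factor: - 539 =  - 7^2*11^1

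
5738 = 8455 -2717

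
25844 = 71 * 364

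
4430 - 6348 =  - 1918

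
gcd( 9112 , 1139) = 1139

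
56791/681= 56791/681 = 83.39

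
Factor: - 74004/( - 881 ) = 2^2 * 3^1*7^1 = 84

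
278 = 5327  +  -5049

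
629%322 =307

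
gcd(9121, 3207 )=1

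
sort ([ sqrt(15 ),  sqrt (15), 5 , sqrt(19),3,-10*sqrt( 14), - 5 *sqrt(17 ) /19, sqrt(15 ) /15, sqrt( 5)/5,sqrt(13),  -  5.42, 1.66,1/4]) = [ - 10*sqrt(14), - 5.42, - 5 * sqrt(17)/19, 1/4,sqrt( 15) /15, sqrt( 5 )/5, 1.66, 3,sqrt(13 ),sqrt(15 ), sqrt(15), sqrt( 19),5 ] 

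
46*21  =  966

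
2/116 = 1/58= 0.02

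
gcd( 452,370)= 2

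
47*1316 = 61852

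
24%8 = 0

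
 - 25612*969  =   - 24818028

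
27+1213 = 1240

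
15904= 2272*7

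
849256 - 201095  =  648161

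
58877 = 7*8411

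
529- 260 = 269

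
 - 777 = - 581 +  - 196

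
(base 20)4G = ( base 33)2U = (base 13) 75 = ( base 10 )96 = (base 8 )140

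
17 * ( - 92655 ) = - 1575135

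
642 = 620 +22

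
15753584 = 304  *51821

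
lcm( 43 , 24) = 1032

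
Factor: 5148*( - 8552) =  - 2^5*3^2*11^1*13^1*1069^1 = - 44025696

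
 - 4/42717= - 4/42717 =- 0.00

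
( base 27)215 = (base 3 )2001012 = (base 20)3ea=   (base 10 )1490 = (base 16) 5d2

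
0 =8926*0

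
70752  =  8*8844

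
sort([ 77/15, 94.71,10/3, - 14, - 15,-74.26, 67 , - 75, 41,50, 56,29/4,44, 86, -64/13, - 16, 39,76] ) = [  -  75,-74.26, - 16, - 15, - 14, - 64/13, 10/3, 77/15,29/4, 39,41,44, 50,56, 67,76, 86,94.71]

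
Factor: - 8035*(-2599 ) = 5^1*23^1 * 113^1 * 1607^1 =20882965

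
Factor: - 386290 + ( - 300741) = -687031^1 = - 687031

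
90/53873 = 90/53873 = 0.00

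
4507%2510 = 1997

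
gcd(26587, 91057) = 1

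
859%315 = 229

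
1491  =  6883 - 5392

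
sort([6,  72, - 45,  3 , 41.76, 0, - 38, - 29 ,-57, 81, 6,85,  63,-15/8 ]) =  [ - 57,-45, - 38, - 29, - 15/8,  0, 3, 6, 6, 41.76, 63, 72, 81,85]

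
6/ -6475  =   - 1 +6469/6475= - 0.00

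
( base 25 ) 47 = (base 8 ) 153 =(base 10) 107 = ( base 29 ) 3K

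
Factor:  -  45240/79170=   -  2^2*7^( - 1) = - 4/7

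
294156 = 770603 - 476447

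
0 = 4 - 4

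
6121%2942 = 237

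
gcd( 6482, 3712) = 2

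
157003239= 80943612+76059627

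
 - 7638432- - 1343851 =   -  6294581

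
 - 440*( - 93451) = 41118440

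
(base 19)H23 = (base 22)cgi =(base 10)6178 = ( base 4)1200202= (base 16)1822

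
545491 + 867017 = 1412508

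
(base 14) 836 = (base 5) 22431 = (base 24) 2j8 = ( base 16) 650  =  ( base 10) 1616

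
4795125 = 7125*673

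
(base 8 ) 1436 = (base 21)1h0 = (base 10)798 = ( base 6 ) 3410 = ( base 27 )12f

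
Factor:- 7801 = -29^1*269^1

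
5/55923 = 5/55923 = 0.00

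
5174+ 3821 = 8995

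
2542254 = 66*38519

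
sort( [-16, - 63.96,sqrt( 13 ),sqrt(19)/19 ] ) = [ - 63.96 , - 16, sqrt( 19 ) /19, sqrt( 13)]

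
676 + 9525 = 10201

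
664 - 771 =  - 107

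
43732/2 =21866 = 21866.00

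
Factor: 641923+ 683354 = 3^2*147253^1 = 1325277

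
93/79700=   93/79700  =  0.00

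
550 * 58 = 31900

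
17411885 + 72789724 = 90201609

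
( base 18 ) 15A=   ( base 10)424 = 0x1a8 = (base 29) ei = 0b110101000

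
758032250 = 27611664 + 730420586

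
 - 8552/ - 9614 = 4276/4807 = 0.89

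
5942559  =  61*97419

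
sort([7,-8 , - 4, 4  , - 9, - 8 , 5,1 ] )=[-9, - 8, - 8,-4,1, 4, 5,7]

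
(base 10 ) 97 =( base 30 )37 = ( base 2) 1100001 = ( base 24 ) 41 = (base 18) 57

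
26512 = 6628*4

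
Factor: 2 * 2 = 4 = 2^2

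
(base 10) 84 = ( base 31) 2M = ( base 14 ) 60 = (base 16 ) 54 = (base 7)150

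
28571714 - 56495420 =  -27923706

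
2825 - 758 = 2067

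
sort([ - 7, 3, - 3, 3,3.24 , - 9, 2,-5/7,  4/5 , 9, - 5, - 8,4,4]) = [ - 9, - 8,  -  7, - 5, - 3, - 5/7 , 4/5,2,3, 3, 3.24, 4,4,  9] 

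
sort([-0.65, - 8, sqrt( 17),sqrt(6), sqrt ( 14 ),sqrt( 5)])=[ - 8, - 0.65,sqrt( 5 ),sqrt( 6),sqrt( 14 ), sqrt ( 17 ) ]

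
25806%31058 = 25806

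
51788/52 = 995 +12/13 = 995.92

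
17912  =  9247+8665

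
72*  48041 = 3458952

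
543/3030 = 181/1010 =0.18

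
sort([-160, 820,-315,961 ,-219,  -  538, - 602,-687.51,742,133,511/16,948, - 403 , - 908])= [-908, - 687.51, - 602,-538 , - 403, - 315,-219 , - 160,511/16,133, 742,820,948,961 ] 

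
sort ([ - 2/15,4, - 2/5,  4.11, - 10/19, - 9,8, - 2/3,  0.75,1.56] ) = [ - 9, - 2/3, - 10/19, - 2/5, - 2/15 , 0.75,  1.56,4,4.11,8]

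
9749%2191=985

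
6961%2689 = 1583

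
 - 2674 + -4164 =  - 6838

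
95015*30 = 2850450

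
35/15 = 7/3  =  2.33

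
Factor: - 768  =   - 2^8 * 3^1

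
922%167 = 87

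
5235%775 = 585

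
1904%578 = 170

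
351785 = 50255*7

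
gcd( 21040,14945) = 5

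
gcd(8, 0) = 8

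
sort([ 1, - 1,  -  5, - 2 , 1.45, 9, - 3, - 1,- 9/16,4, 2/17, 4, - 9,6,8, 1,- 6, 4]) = [  -  9, - 6, - 5,-3, - 2, - 1, - 1, - 9/16, 2/17,1, 1,1.45, 4 , 4, 4, 6 , 8,9 ] 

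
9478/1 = 9478= 9478.00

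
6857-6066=791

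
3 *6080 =18240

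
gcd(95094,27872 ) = 2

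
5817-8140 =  - 2323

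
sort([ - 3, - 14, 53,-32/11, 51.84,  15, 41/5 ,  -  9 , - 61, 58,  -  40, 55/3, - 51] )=[ - 61, - 51, -40, - 14, - 9, - 3 , -32/11  ,  41/5,15 , 55/3, 51.84, 53, 58] 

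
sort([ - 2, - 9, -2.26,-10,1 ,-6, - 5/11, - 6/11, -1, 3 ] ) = [-10,-9, - 6,-2.26, - 2,  -  1, - 6/11,-5/11, 1, 3]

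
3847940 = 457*8420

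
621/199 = 621/199 = 3.12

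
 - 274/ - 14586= 137/7293 = 0.02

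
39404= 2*19702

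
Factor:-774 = - 2^1*3^2*43^1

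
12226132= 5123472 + 7102660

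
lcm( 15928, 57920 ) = 637120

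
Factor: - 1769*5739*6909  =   - 3^2 * 7^2*29^1*47^1*61^1*1913^1= - 70142178519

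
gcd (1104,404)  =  4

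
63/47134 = 63/47134 = 0.00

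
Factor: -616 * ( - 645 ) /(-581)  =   - 56760/83 =- 2^3*3^1*5^1 * 11^1 * 43^1 * 83^(-1) 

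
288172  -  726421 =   -  438249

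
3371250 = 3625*930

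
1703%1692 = 11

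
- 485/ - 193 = 2+99/193= 2.51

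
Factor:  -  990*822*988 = -2^4 * 3^3*5^1*11^1*13^1*19^1*137^1=-  804014640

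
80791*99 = 7998309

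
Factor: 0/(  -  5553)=0 =0^1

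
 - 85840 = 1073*( - 80) 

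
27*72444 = 1955988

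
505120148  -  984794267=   -  479674119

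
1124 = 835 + 289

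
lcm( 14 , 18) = 126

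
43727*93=4066611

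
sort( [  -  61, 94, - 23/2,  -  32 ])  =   [-61, -32, - 23/2,94] 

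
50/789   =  50/789 = 0.06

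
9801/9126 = 1 + 25/338 = 1.07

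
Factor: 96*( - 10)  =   - 2^6 * 3^1*5^1 = - 960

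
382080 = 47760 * 8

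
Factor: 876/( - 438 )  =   - 2^1 = - 2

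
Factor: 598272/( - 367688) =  - 96/59  =  - 2^5*3^1 * 59^( - 1 ) 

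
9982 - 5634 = 4348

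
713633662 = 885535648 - 171901986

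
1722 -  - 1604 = 3326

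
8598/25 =343+23/25 = 343.92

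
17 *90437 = 1537429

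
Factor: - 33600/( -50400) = 2^1*3^(-1 ) = 2/3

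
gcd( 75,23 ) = 1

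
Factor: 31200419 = 73^1*427403^1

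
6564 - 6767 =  - 203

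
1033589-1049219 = - 15630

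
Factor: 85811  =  11^1*29^1 *269^1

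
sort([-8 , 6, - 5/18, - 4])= [ - 8, - 4, - 5/18,6]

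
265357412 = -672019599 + 937377011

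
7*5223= 36561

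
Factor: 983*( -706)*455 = -315769090=- 2^1*5^1*7^1*13^1*353^1* 983^1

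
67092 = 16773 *4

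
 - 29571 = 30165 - 59736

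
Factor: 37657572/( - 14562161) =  - 2^2*3^1*3138131^1 *14562161^( - 1)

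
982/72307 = 982/72307= 0.01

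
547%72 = 43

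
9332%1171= 1135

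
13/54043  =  13/54043 = 0.00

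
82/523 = 82/523 = 0.16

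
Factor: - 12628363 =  - 11^1*53^1*21661^1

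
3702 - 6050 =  -2348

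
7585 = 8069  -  484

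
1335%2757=1335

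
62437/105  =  62437/105 = 594.64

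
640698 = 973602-332904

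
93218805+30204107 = 123422912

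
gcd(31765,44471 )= 6353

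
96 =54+42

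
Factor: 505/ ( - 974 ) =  - 2^(  -  1 )*5^1 * 101^1*487^( - 1)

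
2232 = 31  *72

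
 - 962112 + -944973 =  - 1907085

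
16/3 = 5 + 1/3 = 5.33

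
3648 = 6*608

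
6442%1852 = 886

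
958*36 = 34488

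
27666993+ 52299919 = 79966912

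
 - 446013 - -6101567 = 5655554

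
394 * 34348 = 13533112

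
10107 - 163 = 9944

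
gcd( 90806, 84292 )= 2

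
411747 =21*19607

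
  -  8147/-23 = 354 + 5/23 = 354.22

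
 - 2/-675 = 2/675 = 0.00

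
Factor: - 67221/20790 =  - 97/30= - 2^( - 1)*3^( - 1)*5^( - 1)*97^1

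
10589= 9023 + 1566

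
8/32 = 1/4= 0.25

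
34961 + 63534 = 98495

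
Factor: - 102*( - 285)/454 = 3^2 * 5^1*17^1  *  19^1* 227^( - 1) = 14535/227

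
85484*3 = 256452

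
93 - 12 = 81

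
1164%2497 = 1164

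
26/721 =26/721 = 0.04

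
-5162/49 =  - 5162/49  =  - 105.35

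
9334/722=12 + 335/361 = 12.93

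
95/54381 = 95/54381 = 0.00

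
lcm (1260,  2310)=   13860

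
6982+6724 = 13706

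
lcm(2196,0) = 0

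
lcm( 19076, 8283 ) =629508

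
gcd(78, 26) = 26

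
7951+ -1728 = 6223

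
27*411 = 11097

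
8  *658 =5264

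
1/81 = 1/81 = 0.01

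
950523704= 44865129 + 905658575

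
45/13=45/13 = 3.46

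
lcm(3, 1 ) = 3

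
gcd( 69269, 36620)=1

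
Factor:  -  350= - 2^1*5^2*7^1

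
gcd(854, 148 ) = 2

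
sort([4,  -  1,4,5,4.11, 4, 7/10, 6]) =[ - 1,7/10,4, 4,4 , 4.11, 5,6]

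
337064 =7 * 48152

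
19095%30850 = 19095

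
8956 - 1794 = 7162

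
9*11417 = 102753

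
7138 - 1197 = 5941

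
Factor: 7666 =2^1 *3833^1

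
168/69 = 56/23 = 2.43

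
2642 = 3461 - 819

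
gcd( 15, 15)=15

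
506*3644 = 1843864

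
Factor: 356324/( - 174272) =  - 2^(-4 )*7^ (-1)*229^1 = - 229/112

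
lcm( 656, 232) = 19024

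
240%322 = 240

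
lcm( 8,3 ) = 24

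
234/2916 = 13/162 = 0.08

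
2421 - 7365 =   -  4944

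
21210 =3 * 7070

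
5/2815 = 1/563=   0.00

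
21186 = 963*22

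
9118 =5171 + 3947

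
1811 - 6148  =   - 4337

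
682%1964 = 682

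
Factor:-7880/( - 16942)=20/43 = 2^2*5^1*43^( - 1 )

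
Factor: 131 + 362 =17^1*29^1 = 493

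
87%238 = 87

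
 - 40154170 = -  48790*823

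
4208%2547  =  1661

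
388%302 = 86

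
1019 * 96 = 97824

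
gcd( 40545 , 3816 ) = 477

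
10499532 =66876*157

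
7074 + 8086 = 15160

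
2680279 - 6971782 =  - 4291503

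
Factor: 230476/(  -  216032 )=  - 367/344 = - 2^(  -  3)*43^( - 1) * 367^1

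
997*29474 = 29385578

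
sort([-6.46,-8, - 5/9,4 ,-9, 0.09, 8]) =[-9, - 8, - 6.46,-5/9, 0.09 , 4,8]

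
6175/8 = 771+7/8= 771.88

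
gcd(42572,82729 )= 1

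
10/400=1/40= 0.03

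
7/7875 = 1/1125 = 0.00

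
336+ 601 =937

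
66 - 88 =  - 22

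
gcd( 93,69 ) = 3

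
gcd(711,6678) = 9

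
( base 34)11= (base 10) 35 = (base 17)21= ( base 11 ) 32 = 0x23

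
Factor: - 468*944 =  - 2^6*3^2*13^1*59^1  =  - 441792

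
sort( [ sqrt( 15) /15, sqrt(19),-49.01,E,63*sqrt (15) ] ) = [ -49.01, sqrt( 15)/15, E, sqrt(19), 63*sqrt( 15)]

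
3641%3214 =427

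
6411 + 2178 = 8589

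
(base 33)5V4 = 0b1100101001000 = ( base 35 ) 59W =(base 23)c59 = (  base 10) 6472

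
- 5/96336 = - 5/96336= - 0.00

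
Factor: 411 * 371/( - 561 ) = -50827/187 = - 7^1 *11^ (-1)  *17^( - 1)* 53^1*137^1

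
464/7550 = 232/3775  =  0.06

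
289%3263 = 289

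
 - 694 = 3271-3965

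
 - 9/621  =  -1/69 = -0.01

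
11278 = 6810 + 4468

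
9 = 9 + 0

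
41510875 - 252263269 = - 210752394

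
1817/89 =1817/89 =20.42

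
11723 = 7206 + 4517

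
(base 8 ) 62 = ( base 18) 2e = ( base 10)50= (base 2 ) 110010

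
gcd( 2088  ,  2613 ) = 3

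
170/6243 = 170/6243 = 0.03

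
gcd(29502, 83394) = 18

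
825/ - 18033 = - 1 + 5736/6011=- 0.05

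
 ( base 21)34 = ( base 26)2F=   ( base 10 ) 67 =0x43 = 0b1000011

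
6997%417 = 325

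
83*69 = 5727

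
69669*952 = 66324888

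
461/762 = 461/762 = 0.60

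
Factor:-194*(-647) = 125518=2^1*97^1*647^1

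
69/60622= 69/60622 =0.00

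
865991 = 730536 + 135455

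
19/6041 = 19/6041 =0.00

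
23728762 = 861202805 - 837474043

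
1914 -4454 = - 2540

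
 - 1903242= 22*(-86511)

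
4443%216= 123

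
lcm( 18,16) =144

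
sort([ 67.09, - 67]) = [ - 67,67.09 ]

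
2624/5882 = 1312/2941 = 0.45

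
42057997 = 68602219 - 26544222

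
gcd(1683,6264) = 9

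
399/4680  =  133/1560 = 0.09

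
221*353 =78013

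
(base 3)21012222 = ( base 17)113B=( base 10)5264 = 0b1010010010000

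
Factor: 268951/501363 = 3^( - 3)*31^( - 1)*449^1 = 449/837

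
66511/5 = 13302 + 1/5 =13302.20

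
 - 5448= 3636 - 9084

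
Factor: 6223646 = 2^1* 11^1*13^1 * 47^1*463^1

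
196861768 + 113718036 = 310579804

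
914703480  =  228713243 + 685990237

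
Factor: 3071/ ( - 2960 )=  -  2^ ( - 4)*5^( - 1)*83^1 = - 83/80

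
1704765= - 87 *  ( - 19595) 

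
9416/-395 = -9416/395 = - 23.84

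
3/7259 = 3/7259 =0.00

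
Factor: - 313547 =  - 13^1*89^1*271^1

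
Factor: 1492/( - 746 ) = -2= - 2^1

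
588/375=196/125 = 1.57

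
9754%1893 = 289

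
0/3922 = 0 =0.00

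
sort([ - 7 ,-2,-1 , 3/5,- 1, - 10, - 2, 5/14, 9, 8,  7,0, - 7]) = [ - 10, - 7, - 7, - 2, - 2, - 1, - 1, 0,5/14, 3/5, 7, 8, 9]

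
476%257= 219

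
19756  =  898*22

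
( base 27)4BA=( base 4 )302113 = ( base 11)2470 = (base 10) 3223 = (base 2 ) 110010010111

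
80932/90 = 40466/45 = 899.24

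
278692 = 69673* 4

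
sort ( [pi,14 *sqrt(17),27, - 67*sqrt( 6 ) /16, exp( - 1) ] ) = [ - 67*sqrt( 6 ) /16,exp( - 1 ), pi,27, 14*sqrt( 17) ]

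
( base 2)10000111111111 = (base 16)21ff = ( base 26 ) cmj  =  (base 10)8703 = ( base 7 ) 34242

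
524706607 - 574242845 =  -49536238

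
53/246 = 53/246 = 0.22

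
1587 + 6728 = 8315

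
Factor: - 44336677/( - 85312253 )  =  7^1*11^1*13^(  -  1)*73^( - 1)*101^1 * 5701^1*89897^( -1) 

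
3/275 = 3/275=   0.01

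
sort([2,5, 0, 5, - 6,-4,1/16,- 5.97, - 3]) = [-6,  -  5.97,-4, - 3,0,  1/16 , 2, 5 , 5 ] 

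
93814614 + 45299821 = 139114435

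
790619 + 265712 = 1056331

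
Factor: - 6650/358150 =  - 7^1*13^( - 1)*29^( - 1) = - 7/377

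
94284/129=730 + 38/43 = 730.88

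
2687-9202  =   - 6515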